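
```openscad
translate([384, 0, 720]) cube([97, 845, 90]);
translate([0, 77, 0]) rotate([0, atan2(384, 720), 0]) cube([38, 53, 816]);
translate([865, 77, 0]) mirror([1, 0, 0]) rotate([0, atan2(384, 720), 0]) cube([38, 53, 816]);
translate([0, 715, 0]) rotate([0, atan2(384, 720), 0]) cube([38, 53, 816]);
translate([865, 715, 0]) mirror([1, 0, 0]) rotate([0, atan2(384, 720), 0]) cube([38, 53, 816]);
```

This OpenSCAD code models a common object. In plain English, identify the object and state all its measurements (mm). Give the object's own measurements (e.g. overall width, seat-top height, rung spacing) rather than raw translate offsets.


A sawhorse. A 97×845×90 mm beam (x, y, z) sits on two A-frame leg pairs. Each pair is two raked legs of 38×53 mm section (53 mm along y) splaying symmetrically in x. Each leg rises 720 mm vertically over 384 mm of horizontal reach and is 816 mm long along its own axis. Every leg's outer bottom edge rests on the floor and its outer top edge meets a bottom edge of the beam — the left legs (tilting toward +x) meet the beam's −x bottom edge, the right legs (their mirror images, tilting toward −x) meet its +x bottom edge — so the leg tops tuck under the beam, the beam's underside is 720 mm above the floor, and the feet are 865 mm apart outside-to-outside with the beam centred between them. The two leg pairs are set in 77 mm from either end of the beam.


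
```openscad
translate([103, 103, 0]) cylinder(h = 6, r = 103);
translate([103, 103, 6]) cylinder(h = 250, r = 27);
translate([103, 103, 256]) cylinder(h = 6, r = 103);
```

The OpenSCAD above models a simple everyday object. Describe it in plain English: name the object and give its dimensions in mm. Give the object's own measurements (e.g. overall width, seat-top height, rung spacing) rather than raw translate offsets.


A spool: two coaxial disc flanges of radius 103 mm and thickness 6 mm, joined by a core cylinder of radius 27 mm and height 250 mm. The lower flange rests on z = 0 and the three cylinders share a vertical axis.


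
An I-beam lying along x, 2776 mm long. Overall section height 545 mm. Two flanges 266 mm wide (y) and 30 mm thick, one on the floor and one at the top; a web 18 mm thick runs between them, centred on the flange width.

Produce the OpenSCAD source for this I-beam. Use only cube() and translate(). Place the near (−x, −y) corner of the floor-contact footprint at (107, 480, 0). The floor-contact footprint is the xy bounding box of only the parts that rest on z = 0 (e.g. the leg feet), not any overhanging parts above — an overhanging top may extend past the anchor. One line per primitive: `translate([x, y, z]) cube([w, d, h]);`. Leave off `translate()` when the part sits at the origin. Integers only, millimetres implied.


translate([107, 480, 0]) cube([2776, 266, 30]);
translate([107, 604, 30]) cube([2776, 18, 485]);
translate([107, 480, 515]) cube([2776, 266, 30]);


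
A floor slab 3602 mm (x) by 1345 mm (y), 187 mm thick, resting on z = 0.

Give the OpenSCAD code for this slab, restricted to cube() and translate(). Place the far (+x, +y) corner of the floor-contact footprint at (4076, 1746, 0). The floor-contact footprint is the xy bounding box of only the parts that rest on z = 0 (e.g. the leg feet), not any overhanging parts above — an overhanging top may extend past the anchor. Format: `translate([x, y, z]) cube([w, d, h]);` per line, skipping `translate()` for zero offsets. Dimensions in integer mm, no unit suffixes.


translate([474, 401, 0]) cube([3602, 1345, 187]);


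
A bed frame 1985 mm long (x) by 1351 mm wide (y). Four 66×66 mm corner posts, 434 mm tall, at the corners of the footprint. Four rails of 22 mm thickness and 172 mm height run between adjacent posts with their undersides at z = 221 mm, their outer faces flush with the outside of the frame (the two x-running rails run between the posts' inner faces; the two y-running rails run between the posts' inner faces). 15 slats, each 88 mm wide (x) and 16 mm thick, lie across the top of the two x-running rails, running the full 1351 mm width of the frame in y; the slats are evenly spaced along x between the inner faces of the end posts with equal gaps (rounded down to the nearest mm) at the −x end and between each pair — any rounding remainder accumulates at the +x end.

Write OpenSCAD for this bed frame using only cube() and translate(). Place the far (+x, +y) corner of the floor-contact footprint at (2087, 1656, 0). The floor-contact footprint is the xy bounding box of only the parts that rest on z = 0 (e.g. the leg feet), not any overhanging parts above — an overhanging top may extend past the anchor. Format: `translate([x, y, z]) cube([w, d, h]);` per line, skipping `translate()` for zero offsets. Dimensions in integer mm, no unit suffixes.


translate([102, 305, 0]) cube([66, 66, 434]);
translate([102, 1590, 0]) cube([66, 66, 434]);
translate([2021, 305, 0]) cube([66, 66, 434]);
translate([2021, 1590, 0]) cube([66, 66, 434]);
translate([168, 305, 221]) cube([1853, 22, 172]);
translate([168, 1634, 221]) cube([1853, 22, 172]);
translate([102, 371, 221]) cube([22, 1219, 172]);
translate([2065, 371, 221]) cube([22, 1219, 172]);
translate([201, 305, 393]) cube([88, 1351, 16]);
translate([322, 305, 393]) cube([88, 1351, 16]);
translate([443, 305, 393]) cube([88, 1351, 16]);
translate([564, 305, 393]) cube([88, 1351, 16]);
translate([685, 305, 393]) cube([88, 1351, 16]);
translate([806, 305, 393]) cube([88, 1351, 16]);
translate([927, 305, 393]) cube([88, 1351, 16]);
translate([1048, 305, 393]) cube([88, 1351, 16]);
translate([1169, 305, 393]) cube([88, 1351, 16]);
translate([1290, 305, 393]) cube([88, 1351, 16]);
translate([1411, 305, 393]) cube([88, 1351, 16]);
translate([1532, 305, 393]) cube([88, 1351, 16]);
translate([1653, 305, 393]) cube([88, 1351, 16]);
translate([1774, 305, 393]) cube([88, 1351, 16]);
translate([1895, 305, 393]) cube([88, 1351, 16]);


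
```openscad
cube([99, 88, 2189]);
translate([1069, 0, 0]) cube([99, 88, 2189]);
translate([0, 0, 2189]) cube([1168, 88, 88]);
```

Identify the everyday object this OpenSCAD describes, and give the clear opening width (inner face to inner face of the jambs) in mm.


A door frame. The clear opening width is 970 mm.

Two 2189 mm tall posts with a header on top — a door frame. The left jamb is 99 mm wide at x = 0; the right jamb starts at x = 1069. The clear opening is 1069 − 99 = 970 mm.


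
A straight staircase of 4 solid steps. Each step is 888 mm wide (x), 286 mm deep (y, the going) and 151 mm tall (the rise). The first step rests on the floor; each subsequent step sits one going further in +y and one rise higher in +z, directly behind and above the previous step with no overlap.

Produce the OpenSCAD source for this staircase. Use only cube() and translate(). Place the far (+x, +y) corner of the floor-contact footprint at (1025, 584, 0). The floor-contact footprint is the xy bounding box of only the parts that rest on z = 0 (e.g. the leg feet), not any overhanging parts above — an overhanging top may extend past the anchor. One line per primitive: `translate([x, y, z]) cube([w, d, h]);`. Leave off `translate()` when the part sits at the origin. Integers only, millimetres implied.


translate([137, 298, 0]) cube([888, 286, 151]);
translate([137, 584, 151]) cube([888, 286, 151]);
translate([137, 870, 302]) cube([888, 286, 151]);
translate([137, 1156, 453]) cube([888, 286, 151]);


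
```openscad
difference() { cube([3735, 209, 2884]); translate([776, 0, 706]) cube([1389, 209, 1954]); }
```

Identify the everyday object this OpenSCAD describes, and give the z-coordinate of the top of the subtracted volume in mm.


A wall with a window opening. The window head height is 2660 mm.

A wall with a rectangular opening subtracted — a window. Sill at z = 706, opening 1954 mm tall, so the head is at 706 + 1954 = 2660 mm.


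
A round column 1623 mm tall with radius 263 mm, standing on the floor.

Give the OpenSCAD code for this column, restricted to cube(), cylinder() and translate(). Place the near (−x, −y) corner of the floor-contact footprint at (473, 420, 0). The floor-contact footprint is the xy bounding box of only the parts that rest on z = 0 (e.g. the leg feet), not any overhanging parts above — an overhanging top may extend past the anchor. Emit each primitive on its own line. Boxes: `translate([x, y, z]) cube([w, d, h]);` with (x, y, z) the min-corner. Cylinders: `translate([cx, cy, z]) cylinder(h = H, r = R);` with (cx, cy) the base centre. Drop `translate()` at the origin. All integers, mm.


translate([736, 683, 0]) cylinder(h = 1623, r = 263);


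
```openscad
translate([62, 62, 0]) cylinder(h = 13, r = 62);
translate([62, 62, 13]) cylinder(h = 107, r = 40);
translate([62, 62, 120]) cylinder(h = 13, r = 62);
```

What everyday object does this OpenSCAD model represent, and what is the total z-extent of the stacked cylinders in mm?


A spool. The overall height is 133 mm.

Three coaxial cylinders, large–small–large — a spool. Two 13 mm flanges and a 107 mm core give 13 + 107 + 13 = 133 mm.


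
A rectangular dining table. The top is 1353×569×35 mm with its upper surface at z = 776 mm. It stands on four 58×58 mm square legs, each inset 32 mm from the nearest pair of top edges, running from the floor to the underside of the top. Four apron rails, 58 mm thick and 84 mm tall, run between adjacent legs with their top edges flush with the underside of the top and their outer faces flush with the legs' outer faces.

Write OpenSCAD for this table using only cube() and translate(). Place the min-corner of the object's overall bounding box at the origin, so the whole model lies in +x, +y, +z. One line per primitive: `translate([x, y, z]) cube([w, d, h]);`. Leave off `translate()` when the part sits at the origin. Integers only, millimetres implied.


// leg_h = 776 - 35 = 741
// apron z = 741 - 84 = 657
translate([0, 0, 741]) cube([1353, 569, 35]);
translate([32, 32, 0]) cube([58, 58, 741]);
translate([1263, 32, 0]) cube([58, 58, 741]);
translate([32, 479, 0]) cube([58, 58, 741]);
translate([1263, 479, 0]) cube([58, 58, 741]);
translate([90, 32, 657]) cube([1173, 58, 84]);
translate([90, 479, 657]) cube([1173, 58, 84]);
translate([32, 90, 657]) cube([58, 389, 84]);
translate([1263, 90, 657]) cube([58, 389, 84]);


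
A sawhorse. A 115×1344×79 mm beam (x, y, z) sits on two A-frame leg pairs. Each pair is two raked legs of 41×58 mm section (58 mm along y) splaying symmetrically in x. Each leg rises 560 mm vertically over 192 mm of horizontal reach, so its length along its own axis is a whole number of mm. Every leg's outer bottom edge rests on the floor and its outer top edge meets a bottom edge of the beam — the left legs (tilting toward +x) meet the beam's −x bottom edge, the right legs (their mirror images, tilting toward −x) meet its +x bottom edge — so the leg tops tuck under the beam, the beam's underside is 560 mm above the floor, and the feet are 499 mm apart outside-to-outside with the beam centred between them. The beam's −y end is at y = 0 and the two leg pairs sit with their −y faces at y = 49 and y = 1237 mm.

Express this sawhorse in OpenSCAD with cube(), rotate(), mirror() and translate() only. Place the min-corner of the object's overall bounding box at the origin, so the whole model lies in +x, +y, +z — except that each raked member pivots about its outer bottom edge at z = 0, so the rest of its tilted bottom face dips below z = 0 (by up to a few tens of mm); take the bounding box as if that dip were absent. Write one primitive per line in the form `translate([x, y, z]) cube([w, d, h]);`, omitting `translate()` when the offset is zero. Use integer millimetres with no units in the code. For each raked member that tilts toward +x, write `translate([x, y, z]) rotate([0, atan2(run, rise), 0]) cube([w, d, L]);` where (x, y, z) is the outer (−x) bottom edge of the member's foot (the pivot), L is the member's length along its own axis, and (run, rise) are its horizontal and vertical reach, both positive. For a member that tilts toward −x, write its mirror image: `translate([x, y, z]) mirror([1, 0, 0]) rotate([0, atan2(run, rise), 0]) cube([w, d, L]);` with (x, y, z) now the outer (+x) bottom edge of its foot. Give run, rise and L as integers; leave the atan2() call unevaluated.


translate([192, 0, 560]) cube([115, 1344, 79]);
translate([0, 49, 0]) rotate([0, atan2(192, 560), 0]) cube([41, 58, 592]);
translate([499, 49, 0]) mirror([1, 0, 0]) rotate([0, atan2(192, 560), 0]) cube([41, 58, 592]);
translate([0, 1237, 0]) rotate([0, atan2(192, 560), 0]) cube([41, 58, 592]);
translate([499, 1237, 0]) mirror([1, 0, 0]) rotate([0, atan2(192, 560), 0]) cube([41, 58, 592]);


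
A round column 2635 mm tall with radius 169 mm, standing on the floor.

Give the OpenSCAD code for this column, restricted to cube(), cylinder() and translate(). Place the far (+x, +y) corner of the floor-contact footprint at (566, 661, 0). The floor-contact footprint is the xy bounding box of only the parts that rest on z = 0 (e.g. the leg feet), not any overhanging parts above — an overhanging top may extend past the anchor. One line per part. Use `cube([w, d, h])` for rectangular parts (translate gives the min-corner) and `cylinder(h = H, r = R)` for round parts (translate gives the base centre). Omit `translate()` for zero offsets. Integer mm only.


translate([397, 492, 0]) cylinder(h = 2635, r = 169);


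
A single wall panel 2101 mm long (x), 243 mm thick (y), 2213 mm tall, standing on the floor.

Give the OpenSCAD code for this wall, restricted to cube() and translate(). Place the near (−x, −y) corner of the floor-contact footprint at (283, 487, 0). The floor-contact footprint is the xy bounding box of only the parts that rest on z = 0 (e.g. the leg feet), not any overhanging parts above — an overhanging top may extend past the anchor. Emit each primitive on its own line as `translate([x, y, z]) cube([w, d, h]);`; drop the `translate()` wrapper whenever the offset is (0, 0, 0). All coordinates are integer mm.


translate([283, 487, 0]) cube([2101, 243, 2213]);


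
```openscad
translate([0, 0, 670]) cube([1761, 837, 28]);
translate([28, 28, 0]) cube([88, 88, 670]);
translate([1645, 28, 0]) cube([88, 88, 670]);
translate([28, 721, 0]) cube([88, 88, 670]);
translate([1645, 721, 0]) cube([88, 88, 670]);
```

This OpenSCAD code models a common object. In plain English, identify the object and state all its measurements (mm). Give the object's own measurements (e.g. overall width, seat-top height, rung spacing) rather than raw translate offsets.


A table: top 1761 mm (x) × 837 mm (y), 28 mm thick, upper face at z = 698 mm, on four 88×88 mm square legs, each inset 28 mm from the nearest pair of top edges from z = 0 to the bottom of the top.


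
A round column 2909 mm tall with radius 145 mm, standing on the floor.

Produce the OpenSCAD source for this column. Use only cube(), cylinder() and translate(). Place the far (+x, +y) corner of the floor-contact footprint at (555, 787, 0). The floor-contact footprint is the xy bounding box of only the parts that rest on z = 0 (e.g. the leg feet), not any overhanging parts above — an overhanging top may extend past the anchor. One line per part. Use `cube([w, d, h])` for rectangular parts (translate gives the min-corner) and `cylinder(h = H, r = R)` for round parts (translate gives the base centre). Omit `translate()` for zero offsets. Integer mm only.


translate([410, 642, 0]) cylinder(h = 2909, r = 145);


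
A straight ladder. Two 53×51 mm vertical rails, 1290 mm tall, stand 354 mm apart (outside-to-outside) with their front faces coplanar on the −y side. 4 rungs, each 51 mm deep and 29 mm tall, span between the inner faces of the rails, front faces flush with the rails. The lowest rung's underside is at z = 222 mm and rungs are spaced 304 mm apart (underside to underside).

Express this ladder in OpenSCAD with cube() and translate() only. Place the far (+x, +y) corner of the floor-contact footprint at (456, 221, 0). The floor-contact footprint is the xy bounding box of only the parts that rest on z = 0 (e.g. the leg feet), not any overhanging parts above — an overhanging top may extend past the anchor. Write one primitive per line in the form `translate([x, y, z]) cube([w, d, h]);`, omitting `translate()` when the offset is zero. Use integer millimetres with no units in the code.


translate([102, 170, 0]) cube([53, 51, 1290]);
translate([403, 170, 0]) cube([53, 51, 1290]);
translate([155, 170, 222]) cube([248, 51, 29]);
translate([155, 170, 526]) cube([248, 51, 29]);
translate([155, 170, 830]) cube([248, 51, 29]);
translate([155, 170, 1134]) cube([248, 51, 29]);


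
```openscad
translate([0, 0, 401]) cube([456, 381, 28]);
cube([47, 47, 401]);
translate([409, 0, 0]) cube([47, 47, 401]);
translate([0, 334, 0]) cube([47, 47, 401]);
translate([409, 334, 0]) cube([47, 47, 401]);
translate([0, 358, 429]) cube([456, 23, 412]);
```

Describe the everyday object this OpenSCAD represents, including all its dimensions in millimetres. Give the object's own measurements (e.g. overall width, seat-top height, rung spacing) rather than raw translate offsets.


A chair. The seat is a 456×381×28 mm slab with its top at z = 429 mm, on four 47×47 mm corner legs (flush with the seat edges, standing on z = 0). A flat backrest 23 mm thick, 412 mm tall, spans the full seat width and rises from the seat top along its +y edge, rear face flush with the rear of the seat.


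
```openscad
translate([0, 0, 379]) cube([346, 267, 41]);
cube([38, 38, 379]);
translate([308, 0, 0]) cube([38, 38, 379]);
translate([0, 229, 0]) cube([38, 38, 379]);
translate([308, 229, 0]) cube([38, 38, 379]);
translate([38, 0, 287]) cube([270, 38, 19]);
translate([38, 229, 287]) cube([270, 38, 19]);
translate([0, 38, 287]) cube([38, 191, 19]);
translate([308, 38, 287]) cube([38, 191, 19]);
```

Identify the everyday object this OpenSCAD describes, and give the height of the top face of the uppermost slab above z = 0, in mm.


A stool. The seat height is 420 mm.

A 346×267×41 slab at z = 379 on four corner posts — a stool. The seat top is 379 + 41 = 420 mm.


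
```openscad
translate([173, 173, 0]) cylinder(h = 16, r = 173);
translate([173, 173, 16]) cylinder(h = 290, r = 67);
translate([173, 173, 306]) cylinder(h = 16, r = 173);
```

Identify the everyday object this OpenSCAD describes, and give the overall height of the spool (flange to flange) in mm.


A spool. The overall height is 322 mm.

Three coaxial cylinders, large–small–large — a spool. Two 16 mm flanges and a 290 mm core give 16 + 290 + 16 = 322 mm.


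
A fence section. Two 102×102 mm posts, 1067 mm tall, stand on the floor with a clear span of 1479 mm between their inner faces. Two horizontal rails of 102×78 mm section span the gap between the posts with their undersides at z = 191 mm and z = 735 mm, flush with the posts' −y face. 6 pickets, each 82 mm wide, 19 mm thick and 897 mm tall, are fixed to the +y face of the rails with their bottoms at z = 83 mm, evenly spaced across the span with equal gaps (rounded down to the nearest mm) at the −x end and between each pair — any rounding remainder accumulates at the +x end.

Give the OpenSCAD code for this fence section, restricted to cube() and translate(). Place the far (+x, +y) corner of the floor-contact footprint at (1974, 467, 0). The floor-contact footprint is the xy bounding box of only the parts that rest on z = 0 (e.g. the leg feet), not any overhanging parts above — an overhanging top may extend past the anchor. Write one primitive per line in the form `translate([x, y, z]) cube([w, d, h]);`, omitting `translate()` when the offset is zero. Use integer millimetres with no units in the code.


translate([291, 365, 0]) cube([102, 102, 1067]);
translate([1872, 365, 0]) cube([102, 102, 1067]);
translate([393, 365, 191]) cube([1479, 102, 78]);
translate([393, 365, 735]) cube([1479, 102, 78]);
translate([534, 467, 83]) cube([82, 19, 897]);
translate([757, 467, 83]) cube([82, 19, 897]);
translate([980, 467, 83]) cube([82, 19, 897]);
translate([1203, 467, 83]) cube([82, 19, 897]);
translate([1426, 467, 83]) cube([82, 19, 897]);
translate([1649, 467, 83]) cube([82, 19, 897]);


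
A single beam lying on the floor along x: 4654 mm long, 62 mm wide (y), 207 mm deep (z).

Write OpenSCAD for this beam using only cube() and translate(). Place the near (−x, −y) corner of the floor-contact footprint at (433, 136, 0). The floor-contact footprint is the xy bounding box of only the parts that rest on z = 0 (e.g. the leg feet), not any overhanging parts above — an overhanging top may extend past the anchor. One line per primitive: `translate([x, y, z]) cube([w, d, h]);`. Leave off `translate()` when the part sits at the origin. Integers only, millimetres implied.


translate([433, 136, 0]) cube([4654, 62, 207]);


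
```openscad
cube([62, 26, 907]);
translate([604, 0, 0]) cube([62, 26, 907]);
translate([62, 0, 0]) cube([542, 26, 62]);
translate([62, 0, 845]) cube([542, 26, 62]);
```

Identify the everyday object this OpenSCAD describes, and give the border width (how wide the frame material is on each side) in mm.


A picture frame. The border width is 62 mm.

Four thin pieces enclosing a rectangular opening — a picture frame. The two full-height stiles are 907 mm tall; the top rail sits at z = 845 and is 62 mm tall, so the border above the opening is 907 − 845 = 62 mm, matching the stile x-width.


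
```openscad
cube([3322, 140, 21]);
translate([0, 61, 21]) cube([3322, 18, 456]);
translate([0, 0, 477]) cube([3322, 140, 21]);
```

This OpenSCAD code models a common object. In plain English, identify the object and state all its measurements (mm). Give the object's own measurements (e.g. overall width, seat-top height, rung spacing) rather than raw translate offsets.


An I-beam lying along x, 3322 mm long. Overall section height 498 mm. Two flanges 140 mm wide (y) and 21 mm thick, one on the floor and one at the top; a web 18 mm thick runs between them, centred on the flange width.


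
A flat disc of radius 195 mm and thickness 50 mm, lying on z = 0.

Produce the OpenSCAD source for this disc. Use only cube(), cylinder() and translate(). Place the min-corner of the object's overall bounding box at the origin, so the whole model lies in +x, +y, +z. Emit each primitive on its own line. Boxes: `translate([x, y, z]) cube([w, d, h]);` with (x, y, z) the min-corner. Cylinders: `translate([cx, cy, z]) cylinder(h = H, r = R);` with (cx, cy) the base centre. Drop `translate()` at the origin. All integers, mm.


translate([195, 195, 0]) cylinder(h = 50, r = 195);


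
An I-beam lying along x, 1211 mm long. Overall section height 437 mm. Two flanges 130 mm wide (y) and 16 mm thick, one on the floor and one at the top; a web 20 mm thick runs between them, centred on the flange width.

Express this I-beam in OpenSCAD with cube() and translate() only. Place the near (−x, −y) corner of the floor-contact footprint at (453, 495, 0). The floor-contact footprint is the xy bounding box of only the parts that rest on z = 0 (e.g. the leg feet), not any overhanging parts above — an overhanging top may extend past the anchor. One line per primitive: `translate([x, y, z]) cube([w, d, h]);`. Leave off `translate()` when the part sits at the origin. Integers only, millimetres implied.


translate([453, 495, 0]) cube([1211, 130, 16]);
translate([453, 550, 16]) cube([1211, 20, 405]);
translate([453, 495, 421]) cube([1211, 130, 16]);


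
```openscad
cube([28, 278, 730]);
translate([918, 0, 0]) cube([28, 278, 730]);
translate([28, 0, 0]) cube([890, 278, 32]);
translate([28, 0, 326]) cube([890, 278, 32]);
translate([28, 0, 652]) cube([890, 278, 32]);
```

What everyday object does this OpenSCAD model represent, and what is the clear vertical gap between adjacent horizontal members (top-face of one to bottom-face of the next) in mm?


A bookshelf. The clear shelf gap is 294 mm.

Two tall side panels with 3 horizontal boards between them — a bookshelf. The first two shelf undersides are at z = 0 and z = 326; with shelf thickness 32, the clear gap is 326 − 0 − 32 = 294 mm.


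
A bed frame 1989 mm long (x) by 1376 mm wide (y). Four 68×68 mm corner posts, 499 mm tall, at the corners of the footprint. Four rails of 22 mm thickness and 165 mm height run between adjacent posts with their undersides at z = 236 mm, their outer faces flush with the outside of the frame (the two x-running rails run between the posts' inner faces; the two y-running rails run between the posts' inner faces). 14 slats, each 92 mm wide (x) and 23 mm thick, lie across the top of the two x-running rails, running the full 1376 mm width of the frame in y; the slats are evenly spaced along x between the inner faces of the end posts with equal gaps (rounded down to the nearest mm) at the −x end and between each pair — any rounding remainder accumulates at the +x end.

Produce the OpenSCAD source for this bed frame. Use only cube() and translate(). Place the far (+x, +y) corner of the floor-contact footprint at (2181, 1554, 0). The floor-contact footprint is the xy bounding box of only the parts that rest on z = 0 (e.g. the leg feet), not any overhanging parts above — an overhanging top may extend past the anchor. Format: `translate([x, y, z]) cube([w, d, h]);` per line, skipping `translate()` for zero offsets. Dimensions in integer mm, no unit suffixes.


translate([192, 178, 0]) cube([68, 68, 499]);
translate([192, 1486, 0]) cube([68, 68, 499]);
translate([2113, 178, 0]) cube([68, 68, 499]);
translate([2113, 1486, 0]) cube([68, 68, 499]);
translate([260, 178, 236]) cube([1853, 22, 165]);
translate([260, 1532, 236]) cube([1853, 22, 165]);
translate([192, 246, 236]) cube([22, 1240, 165]);
translate([2159, 246, 236]) cube([22, 1240, 165]);
translate([297, 178, 401]) cube([92, 1376, 23]);
translate([426, 178, 401]) cube([92, 1376, 23]);
translate([555, 178, 401]) cube([92, 1376, 23]);
translate([684, 178, 401]) cube([92, 1376, 23]);
translate([813, 178, 401]) cube([92, 1376, 23]);
translate([942, 178, 401]) cube([92, 1376, 23]);
translate([1071, 178, 401]) cube([92, 1376, 23]);
translate([1200, 178, 401]) cube([92, 1376, 23]);
translate([1329, 178, 401]) cube([92, 1376, 23]);
translate([1458, 178, 401]) cube([92, 1376, 23]);
translate([1587, 178, 401]) cube([92, 1376, 23]);
translate([1716, 178, 401]) cube([92, 1376, 23]);
translate([1845, 178, 401]) cube([92, 1376, 23]);
translate([1974, 178, 401]) cube([92, 1376, 23]);


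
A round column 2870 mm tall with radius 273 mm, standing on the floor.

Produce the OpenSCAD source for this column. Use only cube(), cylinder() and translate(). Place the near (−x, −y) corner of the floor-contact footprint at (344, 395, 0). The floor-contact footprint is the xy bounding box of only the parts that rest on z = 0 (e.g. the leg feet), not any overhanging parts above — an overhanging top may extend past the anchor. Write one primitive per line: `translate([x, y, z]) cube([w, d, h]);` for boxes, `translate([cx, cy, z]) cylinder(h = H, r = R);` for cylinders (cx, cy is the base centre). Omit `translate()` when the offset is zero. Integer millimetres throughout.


translate([617, 668, 0]) cylinder(h = 2870, r = 273);


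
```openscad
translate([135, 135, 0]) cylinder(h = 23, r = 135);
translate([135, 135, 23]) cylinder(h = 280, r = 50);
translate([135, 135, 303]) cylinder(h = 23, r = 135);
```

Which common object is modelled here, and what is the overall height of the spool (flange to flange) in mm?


A spool. The overall height is 326 mm.

Three coaxial cylinders, large–small–large — a spool. Two 23 mm flanges and a 280 mm core give 23 + 280 + 23 = 326 mm.


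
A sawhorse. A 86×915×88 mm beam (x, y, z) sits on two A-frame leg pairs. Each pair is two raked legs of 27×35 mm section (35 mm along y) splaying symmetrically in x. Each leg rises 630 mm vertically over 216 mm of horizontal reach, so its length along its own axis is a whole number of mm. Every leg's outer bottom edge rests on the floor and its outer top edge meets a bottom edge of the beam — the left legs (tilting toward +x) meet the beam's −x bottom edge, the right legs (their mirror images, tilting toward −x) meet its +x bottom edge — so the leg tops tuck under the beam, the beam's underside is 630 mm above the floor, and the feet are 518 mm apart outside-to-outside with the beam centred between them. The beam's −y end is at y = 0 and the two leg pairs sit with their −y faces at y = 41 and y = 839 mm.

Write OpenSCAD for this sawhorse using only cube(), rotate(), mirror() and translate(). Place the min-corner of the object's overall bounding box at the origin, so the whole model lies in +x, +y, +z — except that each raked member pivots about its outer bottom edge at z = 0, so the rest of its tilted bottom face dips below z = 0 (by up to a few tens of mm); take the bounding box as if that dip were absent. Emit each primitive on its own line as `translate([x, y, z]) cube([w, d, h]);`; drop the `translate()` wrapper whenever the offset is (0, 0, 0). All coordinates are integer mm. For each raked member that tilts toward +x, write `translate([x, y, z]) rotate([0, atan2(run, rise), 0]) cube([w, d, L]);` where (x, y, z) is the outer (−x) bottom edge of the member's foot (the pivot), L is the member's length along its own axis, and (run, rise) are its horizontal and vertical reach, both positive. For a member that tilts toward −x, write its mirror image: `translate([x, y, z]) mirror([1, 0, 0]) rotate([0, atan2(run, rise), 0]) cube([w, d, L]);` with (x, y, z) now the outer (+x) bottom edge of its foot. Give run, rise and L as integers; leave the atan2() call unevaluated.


translate([216, 0, 630]) cube([86, 915, 88]);
translate([0, 41, 0]) rotate([0, atan2(216, 630), 0]) cube([27, 35, 666]);
translate([518, 41, 0]) mirror([1, 0, 0]) rotate([0, atan2(216, 630), 0]) cube([27, 35, 666]);
translate([0, 839, 0]) rotate([0, atan2(216, 630), 0]) cube([27, 35, 666]);
translate([518, 839, 0]) mirror([1, 0, 0]) rotate([0, atan2(216, 630), 0]) cube([27, 35, 666]);


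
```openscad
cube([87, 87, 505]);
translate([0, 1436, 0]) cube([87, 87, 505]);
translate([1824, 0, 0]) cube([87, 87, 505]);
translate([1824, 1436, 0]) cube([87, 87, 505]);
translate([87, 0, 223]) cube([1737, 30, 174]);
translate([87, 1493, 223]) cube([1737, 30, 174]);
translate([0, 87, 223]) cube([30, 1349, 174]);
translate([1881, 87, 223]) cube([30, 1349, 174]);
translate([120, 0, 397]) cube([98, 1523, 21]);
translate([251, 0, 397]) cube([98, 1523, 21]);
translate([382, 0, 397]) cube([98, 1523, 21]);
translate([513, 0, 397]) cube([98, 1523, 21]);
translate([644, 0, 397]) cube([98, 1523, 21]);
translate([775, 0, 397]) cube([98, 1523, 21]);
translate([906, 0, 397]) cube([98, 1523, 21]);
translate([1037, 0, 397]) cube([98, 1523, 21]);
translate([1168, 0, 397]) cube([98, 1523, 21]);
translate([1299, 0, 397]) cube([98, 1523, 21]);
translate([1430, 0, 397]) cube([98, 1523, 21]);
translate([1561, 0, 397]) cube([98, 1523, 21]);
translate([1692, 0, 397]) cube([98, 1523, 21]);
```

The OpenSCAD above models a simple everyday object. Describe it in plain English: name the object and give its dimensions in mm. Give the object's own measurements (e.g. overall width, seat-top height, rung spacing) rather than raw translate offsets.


A bed frame 1911 mm long (x) by 1523 mm wide (y). Four 87×87 mm corner posts, 505 mm tall, at the corners of the footprint. Four rails of 30 mm thickness and 174 mm height run between adjacent posts with their undersides at z = 223 mm, their outer faces flush with the outside of the frame (the two x-running rails run between the posts' inner faces; the two y-running rails run between the posts' inner faces). 13 slats, each 98 mm wide (x) and 21 mm thick, lie across the top of the two x-running rails, running the full 1523 mm width of the frame in y; along x they sit between the end posts with a 33 mm gap after the −x posts and between neighbouring slats, leaving 34 mm before the +x posts.


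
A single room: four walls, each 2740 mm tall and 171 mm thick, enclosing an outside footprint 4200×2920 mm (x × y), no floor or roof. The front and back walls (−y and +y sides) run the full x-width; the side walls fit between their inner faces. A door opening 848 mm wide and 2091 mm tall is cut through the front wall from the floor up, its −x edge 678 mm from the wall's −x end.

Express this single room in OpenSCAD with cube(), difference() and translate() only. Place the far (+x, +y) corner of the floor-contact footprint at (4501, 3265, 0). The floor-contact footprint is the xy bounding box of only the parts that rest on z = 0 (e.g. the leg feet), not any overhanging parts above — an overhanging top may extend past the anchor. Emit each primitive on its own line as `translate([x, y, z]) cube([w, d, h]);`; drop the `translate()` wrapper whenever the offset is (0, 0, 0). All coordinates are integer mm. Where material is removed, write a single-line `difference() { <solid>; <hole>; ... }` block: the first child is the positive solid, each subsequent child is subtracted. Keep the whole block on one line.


difference() { translate([301, 345, 0]) cube([4200, 171, 2740]); translate([979, 345, 0]) cube([848, 171, 2091]); }
translate([301, 3094, 0]) cube([4200, 171, 2740]);
translate([301, 516, 0]) cube([171, 2578, 2740]);
translate([4330, 516, 0]) cube([171, 2578, 2740]);


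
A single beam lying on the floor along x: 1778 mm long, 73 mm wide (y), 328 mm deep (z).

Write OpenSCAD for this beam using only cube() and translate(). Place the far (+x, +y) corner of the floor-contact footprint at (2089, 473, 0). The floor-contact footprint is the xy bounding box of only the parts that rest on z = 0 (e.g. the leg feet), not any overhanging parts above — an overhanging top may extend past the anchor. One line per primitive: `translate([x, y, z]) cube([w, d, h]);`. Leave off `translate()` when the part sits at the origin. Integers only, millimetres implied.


translate([311, 400, 0]) cube([1778, 73, 328]);


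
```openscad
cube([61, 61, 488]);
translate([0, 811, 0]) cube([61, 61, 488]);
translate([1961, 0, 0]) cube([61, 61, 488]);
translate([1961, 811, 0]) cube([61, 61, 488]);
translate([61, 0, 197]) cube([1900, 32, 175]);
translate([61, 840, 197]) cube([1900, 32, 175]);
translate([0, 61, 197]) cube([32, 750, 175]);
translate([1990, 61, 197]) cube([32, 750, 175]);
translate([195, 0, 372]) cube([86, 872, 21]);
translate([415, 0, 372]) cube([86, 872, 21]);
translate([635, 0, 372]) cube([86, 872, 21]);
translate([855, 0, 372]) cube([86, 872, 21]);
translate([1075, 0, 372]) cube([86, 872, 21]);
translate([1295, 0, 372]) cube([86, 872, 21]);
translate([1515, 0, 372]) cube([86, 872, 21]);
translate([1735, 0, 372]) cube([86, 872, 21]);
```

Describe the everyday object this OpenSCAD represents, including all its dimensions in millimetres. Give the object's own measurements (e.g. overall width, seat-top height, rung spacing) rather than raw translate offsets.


A bed frame 2022 mm long (x) by 872 mm wide (y). Four 61×61 mm corner posts, 488 mm tall, at the corners of the footprint. Four rails of 32 mm thickness and 175 mm height run between adjacent posts with their undersides at z = 197 mm, their outer faces flush with the outside of the frame (the two x-running rails run between the posts' inner faces; the two y-running rails run between the posts' inner faces). 8 slats, each 86 mm wide (x) and 21 mm thick, lie across the top of the two x-running rails, running the full 872 mm width of the frame in y; along x they sit between the end posts with a 134 mm gap after the −x posts and between neighbouring slats, leaving 140 mm before the +x posts.


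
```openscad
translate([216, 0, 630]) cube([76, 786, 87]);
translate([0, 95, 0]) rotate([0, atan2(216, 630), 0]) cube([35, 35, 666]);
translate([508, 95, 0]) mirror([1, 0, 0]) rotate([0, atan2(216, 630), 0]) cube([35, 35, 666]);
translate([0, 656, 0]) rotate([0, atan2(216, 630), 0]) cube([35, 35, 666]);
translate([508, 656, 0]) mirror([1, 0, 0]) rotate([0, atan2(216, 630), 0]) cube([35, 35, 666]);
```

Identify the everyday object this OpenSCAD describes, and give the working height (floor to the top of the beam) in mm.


A sawhorse. The overall height is 717 mm.

A beam across two mirrored pairs of raked legs — a sawhorse. The beam's underside is at z = 630 (matching the legs' vertical rise in atan2(216, 630)) and the beam is 87 mm tall, so its top is at 630 + 87 = 717 mm. The raked legs top out at the beam's underside, so that is the highest point.


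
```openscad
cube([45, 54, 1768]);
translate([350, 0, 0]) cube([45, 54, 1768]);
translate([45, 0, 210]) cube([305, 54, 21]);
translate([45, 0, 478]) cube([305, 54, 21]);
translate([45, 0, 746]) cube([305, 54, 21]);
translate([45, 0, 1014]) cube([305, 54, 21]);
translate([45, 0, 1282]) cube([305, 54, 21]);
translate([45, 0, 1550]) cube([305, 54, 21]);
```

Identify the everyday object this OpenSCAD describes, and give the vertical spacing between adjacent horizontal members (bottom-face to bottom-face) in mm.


A ladder. The rung spacing is 268 mm.

Two tall 45×54 posts with 6 short bars between them — a ladder. Adjacent rungs sit at z = 210 and z = 478, so the spacing is 478 − 210 = 268 mm.


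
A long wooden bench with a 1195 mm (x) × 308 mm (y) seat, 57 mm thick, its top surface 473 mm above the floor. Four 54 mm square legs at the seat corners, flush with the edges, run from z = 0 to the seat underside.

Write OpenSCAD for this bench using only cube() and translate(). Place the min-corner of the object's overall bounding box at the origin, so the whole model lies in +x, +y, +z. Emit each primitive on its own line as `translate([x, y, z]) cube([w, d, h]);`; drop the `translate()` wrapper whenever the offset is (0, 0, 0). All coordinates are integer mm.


translate([0, 0, 416]) cube([1195, 308, 57]);
cube([54, 54, 416]);
translate([0, 254, 0]) cube([54, 54, 416]);
translate([1141, 0, 0]) cube([54, 54, 416]);
translate([1141, 254, 0]) cube([54, 54, 416]);


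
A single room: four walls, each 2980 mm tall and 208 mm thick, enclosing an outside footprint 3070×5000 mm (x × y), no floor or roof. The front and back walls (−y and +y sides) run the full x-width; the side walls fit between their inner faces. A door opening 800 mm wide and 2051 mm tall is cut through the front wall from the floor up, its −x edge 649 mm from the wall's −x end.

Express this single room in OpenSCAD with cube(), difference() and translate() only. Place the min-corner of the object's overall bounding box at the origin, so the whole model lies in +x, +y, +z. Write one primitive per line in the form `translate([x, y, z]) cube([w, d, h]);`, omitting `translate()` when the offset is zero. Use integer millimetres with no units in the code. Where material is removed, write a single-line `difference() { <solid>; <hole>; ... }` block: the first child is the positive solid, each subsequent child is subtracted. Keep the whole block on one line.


difference() { cube([3070, 208, 2980]); translate([649, 0, 0]) cube([800, 208, 2051]); }
translate([0, 4792, 0]) cube([3070, 208, 2980]);
translate([0, 208, 0]) cube([208, 4584, 2980]);
translate([2862, 208, 0]) cube([208, 4584, 2980]);


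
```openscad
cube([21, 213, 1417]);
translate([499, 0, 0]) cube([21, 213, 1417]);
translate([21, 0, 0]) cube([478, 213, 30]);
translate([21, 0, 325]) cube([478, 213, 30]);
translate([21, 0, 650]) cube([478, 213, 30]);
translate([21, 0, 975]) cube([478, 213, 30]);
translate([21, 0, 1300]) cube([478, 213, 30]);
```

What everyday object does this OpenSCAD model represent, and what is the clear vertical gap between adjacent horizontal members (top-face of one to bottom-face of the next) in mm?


A bookshelf. The clear shelf gap is 295 mm.

Two tall side panels with 5 horizontal boards between them — a bookshelf. The first two shelf undersides are at z = 0 and z = 325; with shelf thickness 30, the clear gap is 325 − 0 − 30 = 295 mm.


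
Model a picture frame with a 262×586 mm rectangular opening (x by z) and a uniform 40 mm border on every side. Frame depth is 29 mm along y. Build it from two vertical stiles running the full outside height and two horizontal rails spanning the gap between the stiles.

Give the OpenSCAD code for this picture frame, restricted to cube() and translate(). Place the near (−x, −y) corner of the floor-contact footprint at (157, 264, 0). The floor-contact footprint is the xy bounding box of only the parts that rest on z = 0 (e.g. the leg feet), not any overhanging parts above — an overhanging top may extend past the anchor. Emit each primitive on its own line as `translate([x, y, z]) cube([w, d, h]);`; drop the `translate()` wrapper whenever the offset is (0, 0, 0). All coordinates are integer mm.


translate([157, 264, 0]) cube([40, 29, 666]);
translate([459, 264, 0]) cube([40, 29, 666]);
translate([197, 264, 0]) cube([262, 29, 40]);
translate([197, 264, 626]) cube([262, 29, 40]);
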